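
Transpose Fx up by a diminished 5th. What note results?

C#

F up a perfect fifth is C, so the target letter is C.
From F##, a diminished fifth is 6 semitones up: C#.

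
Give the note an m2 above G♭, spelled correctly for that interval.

A second above G lands on the letter A.
A minor second spans 1 semitone, so Gb moves to pitch class 7. On the letter A that is Abb.

Abb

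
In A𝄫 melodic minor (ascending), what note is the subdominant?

Dbb

The Abb melodic minor (ascending) scale runs Abb Bbb Cbb Dbb Ebb Fb Gb.
Degree 4 is Dbb.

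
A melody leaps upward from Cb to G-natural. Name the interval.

The letter names run C→G, a span of 4 letter steps, so the interval is some kind of fifth.
Cb to G is 8 semitones. A perfect fifth is 7, so 8 makes it augmented.

augmented fifth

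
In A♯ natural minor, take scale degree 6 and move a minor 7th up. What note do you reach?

Scale degree 6 of A# natural minor is F#.
A minor seventh (10 semitones) above F# lands on the letter E, giving E.

E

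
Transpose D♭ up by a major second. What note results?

Eb

A second above D lands on the letter E.
A major second spans 2 semitones, so Db moves to pitch class 3. On the letter E that is Eb.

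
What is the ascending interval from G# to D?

diminished fifth

Counting letters G–A–B–C–D gives a fifth.
G#→D = 6 semitones, 1 narrower than the perfect fifth (7), so diminished.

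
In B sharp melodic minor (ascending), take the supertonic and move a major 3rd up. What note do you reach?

E##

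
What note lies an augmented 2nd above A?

A second above A lands on the letter B.
An augmented second spans 3 semitones, so A moves to pitch class 0. On the letter B that is B#.

B#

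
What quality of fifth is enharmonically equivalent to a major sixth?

A major sixth spans 9 semitones.
A fifth spanning 9 semitones is doubly augmented (the perfect fifth is 7).

doubly augmented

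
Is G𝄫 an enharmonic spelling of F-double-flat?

No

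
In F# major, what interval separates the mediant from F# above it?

minor sixth

The mediant of F# major is A#.
A# up to F#: letters A→F make it a sixth; 8 semitones makes it minor.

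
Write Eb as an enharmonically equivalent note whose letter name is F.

Eb is pitch class 3. The letter F alone is pitch class 5.
To reach pitch class 3 from F requires an offset of -2 semitones, i.e. double flat: Fbb.

Fbb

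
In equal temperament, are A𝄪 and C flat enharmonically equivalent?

Yes

A## = pitch class 11 and Cb = pitch class 11 — the same pitch class, so they are enharmonic equivalents.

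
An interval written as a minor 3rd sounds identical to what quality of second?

augmented

A minor third spans 3 semitones.
A second spanning 3 semitones is augmented (the major second is 2).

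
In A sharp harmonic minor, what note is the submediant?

Degree 6 takes the letter 5 steps above A, which is F.
In harmonic minor, degree 6 sits 8 semitones above the tonic. A# + 8 semitones is pitch class 6, spelled on F as F#.

F#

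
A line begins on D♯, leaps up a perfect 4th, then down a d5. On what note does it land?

C##

A perfect fourth up from D# is G# (letter G, 5 semitones up).
A diminished fifth down from G# is C## (letter C, 6 semitones down).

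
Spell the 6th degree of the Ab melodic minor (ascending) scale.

Degree 6 takes the letter 5 steps above A, which is F.
In melodic minor (ascending), degree 6 sits 9 semitones above the tonic. Ab + 9 semitones is pitch class 5, spelled on F as F.

F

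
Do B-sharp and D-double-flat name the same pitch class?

B# = pitch class 0 and Dbb = pitch class 0 — the same pitch class, so they are enharmonic equivalents.

Yes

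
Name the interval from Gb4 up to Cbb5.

diminished fourth

The letter names run G→C, a span of 3 letter steps, so the interval is some kind of fourth.
Gb to Cbb is 4 semitones. A perfect fourth is 5, so 4 makes it diminished.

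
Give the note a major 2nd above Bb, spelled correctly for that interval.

C

B up a major second is C#, so the target letter is C.
From Bb, a major second is 2 semitones up: C.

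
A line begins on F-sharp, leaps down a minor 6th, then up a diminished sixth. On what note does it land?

F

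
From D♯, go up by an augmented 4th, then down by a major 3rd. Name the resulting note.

An augmented fourth up from D# is G## (letter G, 6 semitones up).
A major third down from G## is E# (letter E, 4 semitones down).

E#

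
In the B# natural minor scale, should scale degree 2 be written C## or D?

Each scale degree takes a distinct letter name. Degree 2 of a scale on B must use the letter C.
C## and D are enharmonically the same pitch, but only C## uses the letter C, so it is the correct spelling here.

C##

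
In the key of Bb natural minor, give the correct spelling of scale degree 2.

Degree 2 takes the letter 1 step above B, which is C.
In natural minor, degree 2 sits 2 semitones above the tonic. Bb + 2 semitones is pitch class 0, spelled on C as C.

C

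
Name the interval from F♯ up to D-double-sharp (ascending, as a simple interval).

Counting letters F–G–A–B–C–D gives a sixth.
F#→D## = 10 semitones, 1 wider than the major sixth (9), so augmented.

augmented sixth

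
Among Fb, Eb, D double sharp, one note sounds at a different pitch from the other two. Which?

Eb

In 12-tone equal temperament, enharmonic equivalents share a pitch class. Fb is pitch class 4; Eb is pitch class 3; D## is pitch class 4.
Fb and D## share pitch class 4, while Eb is pitch class 3.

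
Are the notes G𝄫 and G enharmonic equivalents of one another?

Gbb is pitch class 5; G is pitch class 7.
The pitch classes differ (5 vs. 7), so they are not enharmonic equivalents.

No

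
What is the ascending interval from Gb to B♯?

Counting letters G–A–B gives a third.
Gb→B# = 6 semitones, 2 wider than the major third (4), so doubly augmented.

doubly augmented third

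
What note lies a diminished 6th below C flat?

C down a major sixth is Eb, so the target letter is E.
From Cb, a diminished sixth is 7 semitones down: E.

E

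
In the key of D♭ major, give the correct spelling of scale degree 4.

Degree 4 takes the letter 3 steps above D, which is G.
In major, degree 4 sits 5 semitones above the tonic. Db + 5 semitones is pitch class 6, spelled on G as Gb.

Gb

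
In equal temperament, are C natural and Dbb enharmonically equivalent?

Yes

C is pitch class 0; Dbb is pitch class 0.
All spellings map to pitch class 0, so they are enharmonically equivalent.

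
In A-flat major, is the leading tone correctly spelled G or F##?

Each scale degree takes a distinct letter name. Degree 7 of a scale on A must use the letter G.
G and F## are enharmonically the same pitch, but only G uses the letter G, so it is the correct spelling here.

G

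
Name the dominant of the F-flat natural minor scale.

Cb

Degree 5 takes the letter 4 steps above F, which is C.
In natural minor, degree 5 sits 7 semitones above the tonic. Fb + 7 semitones is pitch class 11, spelled on C as Cb.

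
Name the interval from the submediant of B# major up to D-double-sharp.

The submediant of B# major is G##.
G## up to D##: letters G→D make it a fifth; 7 semitones makes it perfect.

perfect fifth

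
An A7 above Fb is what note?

E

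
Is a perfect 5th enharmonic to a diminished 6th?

A perfect fifth spans 7 semitones; a diminished sixth spans 7.
They are enharmonically equivalent.

Yes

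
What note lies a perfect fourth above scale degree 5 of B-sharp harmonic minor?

Scale degree 5 of B# harmonic minor is F##.
A perfect fourth (5 semitones) above F## lands on the letter B, giving B#.

B#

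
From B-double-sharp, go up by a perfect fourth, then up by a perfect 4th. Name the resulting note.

A##

A perfect fourth up from B## is E## (letter E, 5 semitones up).
A perfect fourth up from E## is A## (letter A, 5 semitones up).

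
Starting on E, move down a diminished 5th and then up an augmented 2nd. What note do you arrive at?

B##

A diminished fifth down from E is A# (letter A, 6 semitones down).
An augmented second up from A# is B## (letter B, 3 semitones up).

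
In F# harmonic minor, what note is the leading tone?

E#

Degree 7 takes the letter 6 steps above F, which is E.
In harmonic minor, degree 7 sits 11 semitones above the tonic. F# + 11 semitones is pitch class 5, spelled on E as E#.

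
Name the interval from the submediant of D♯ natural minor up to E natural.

perfect fourth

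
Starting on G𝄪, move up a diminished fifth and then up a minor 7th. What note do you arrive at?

A diminished fifth up from G## is D# (letter D, 6 semitones up).
A minor seventh up from D# is C# (letter C, 10 semitones up).

C#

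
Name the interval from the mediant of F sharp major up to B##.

The mediant of F# major is A#.
A# up to B##: letters A→B make it a second; 3 semitones makes it augmented.

augmented second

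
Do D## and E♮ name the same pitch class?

Yes

D## is pitch class 4; E is pitch class 4.
All spellings map to pitch class 4, so they are enharmonically equivalent.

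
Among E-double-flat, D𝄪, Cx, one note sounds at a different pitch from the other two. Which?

D##

In 12-tone equal temperament, enharmonic equivalents share a pitch class. Ebb is pitch class 2; D## is pitch class 4; C## is pitch class 2.
Ebb and C## share pitch class 2, while D## is pitch class 4.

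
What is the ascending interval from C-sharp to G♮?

The letter names run C→G, a span of 4 letter steps, so the interval is some kind of fifth.
C# to G is 6 semitones. A perfect fifth is 7, so 6 makes it diminished.

diminished fifth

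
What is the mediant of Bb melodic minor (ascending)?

Db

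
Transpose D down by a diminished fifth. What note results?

G#

D down a perfect fifth is G, so the target letter is G.
From D, a diminished fifth is 6 semitones down: G#.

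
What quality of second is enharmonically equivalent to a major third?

doubly augmented

A major third spans 4 semitones.
A second spanning 4 semitones is doubly augmented (the major second is 2).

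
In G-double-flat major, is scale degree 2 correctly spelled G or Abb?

Abb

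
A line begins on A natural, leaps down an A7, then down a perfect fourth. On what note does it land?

An augmented seventh down from A is Bbb (letter B, 12 semitones down).
A perfect fourth down from Bbb is Fb (letter F, 5 semitones down).

Fb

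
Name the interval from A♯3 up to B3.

minor second

The letter names run A→B, a span of 1 letter step, so the interval is some kind of second.
A# to B is 1 semitone. A major second is 2, so 1 makes it minor.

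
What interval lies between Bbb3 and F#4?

doubly augmented fifth

The letter names run B→F, a span of 4 letter steps, so the interval is some kind of fifth.
Bbb to F# is 9 semitones. A perfect fifth is 7, so 9 makes it doubly augmented.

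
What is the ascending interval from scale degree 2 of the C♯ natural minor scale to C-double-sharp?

Scale degree 2 of C# natural minor is D#.
D# up to C##: letters D→C make it a seventh; 11 semitones makes it major.

major seventh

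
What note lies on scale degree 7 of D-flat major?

C

Degree 7 takes the letter 6 steps above D, which is C.
In major, degree 7 sits 11 semitones above the tonic. Db + 11 semitones is pitch class 0, spelled on C as C.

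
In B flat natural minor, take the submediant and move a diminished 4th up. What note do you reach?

Cbb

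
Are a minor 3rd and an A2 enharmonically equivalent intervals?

A minor third spans 3 semitones; an augmented second spans 3.
They are enharmonically equivalent.

Yes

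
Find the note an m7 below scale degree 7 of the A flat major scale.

Scale degree 7 of Ab major is G.
A minor seventh (10 semitones) below G lands on the letter A, giving A.

A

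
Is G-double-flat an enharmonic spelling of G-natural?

Gbb is pitch class 5; G is pitch class 7.
The pitch classes differ (5 vs. 7), so they are not enharmonic equivalents.

No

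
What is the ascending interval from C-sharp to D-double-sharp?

augmented second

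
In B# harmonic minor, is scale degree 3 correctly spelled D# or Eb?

D#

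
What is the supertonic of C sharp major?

The C# major scale runs C# D# E# F# G# A# B#.
Degree 2 is D#.

D#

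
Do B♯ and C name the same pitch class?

Yes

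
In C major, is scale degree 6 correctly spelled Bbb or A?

Each scale degree takes a distinct letter name. Degree 6 of a scale on C must use the letter A.
A and Bbb are enharmonically the same pitch, but only A uses the letter A, so it is the correct spelling here.

A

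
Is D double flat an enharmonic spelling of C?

Dbb is pitch class 0; C is pitch class 0.
All spellings map to pitch class 0, so they are enharmonically equivalent.

Yes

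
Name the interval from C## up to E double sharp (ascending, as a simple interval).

major third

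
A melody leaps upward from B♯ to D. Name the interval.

The letter names run B→D, a span of 2 letter steps, so the interval is some kind of third.
B# to D is 2 semitones. A major third is 4, so 2 makes it diminished.

diminished third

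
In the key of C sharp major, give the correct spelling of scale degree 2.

Degree 2 takes the letter 1 step above C, which is D.
In major, degree 2 sits 2 semitones above the tonic. C# + 2 semitones is pitch class 3, spelled on D as D#.

D#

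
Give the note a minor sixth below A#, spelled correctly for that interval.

A down a major sixth is C, so the target letter is C.
From A#, a minor sixth is 8 semitones down: C##.

C##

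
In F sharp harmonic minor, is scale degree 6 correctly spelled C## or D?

D

Each scale degree takes a distinct letter name. Degree 6 of a scale on F must use the letter D.
D and C## are enharmonically the same pitch, but only D uses the letter D, so it is the correct spelling here.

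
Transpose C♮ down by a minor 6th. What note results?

E

C down a major sixth is Eb, so the target letter is E.
From C, a minor sixth is 8 semitones down: E.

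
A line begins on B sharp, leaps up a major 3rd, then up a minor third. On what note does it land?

A major third up from B# is D## (letter D, 4 semitones up).
A minor third up from D## is F## (letter F, 3 semitones up).

F##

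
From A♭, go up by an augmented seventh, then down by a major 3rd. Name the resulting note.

E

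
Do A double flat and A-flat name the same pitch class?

No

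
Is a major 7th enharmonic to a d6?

No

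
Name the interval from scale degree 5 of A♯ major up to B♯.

Scale degree 5 of A# major is E#.
E# up to B#: letters E→B make it a fifth; 7 semitones makes it perfect.

perfect fifth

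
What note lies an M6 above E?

C#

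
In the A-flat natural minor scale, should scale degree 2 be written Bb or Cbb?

Bb

Each scale degree takes a distinct letter name. Degree 2 of a scale on A must use the letter B.
Bb and Cbb are enharmonically the same pitch, but only Bb uses the letter B, so it is the correct spelling here.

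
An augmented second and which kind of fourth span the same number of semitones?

doubly diminished

An augmented second spans 3 semitones.
A fourth spanning 3 semitones is doubly diminished (the perfect fourth is 5).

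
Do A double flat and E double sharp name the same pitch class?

Two spellings are enharmonically equivalent only if they share a pitch class.
Here Abb → 7, E## → 6; 6 ≠ 7, so they are not.

No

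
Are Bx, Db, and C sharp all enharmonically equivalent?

Yes

B## = pitch class 1 and Db = pitch class 1 and C# = pitch class 1 — the same pitch class, so they are enharmonic equivalents.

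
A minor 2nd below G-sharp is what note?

F##

A second below G lands on the letter F.
A minor second spans 1 semitone, so G# moves to pitch class 7. On the letter F that is F##.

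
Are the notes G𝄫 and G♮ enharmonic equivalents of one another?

No

Gbb is pitch class 5; G is pitch class 7.
The pitch classes differ (5 vs. 7), so they are not enharmonic equivalents.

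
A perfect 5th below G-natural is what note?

G down a perfect fifth is C, so the target letter is C.
From G, a perfect fifth is 7 semitones down: C.

C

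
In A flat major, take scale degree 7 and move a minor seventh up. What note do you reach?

Scale degree 7 of Ab major is G.
A minor seventh (10 semitones) above G lands on the letter F, giving F.

F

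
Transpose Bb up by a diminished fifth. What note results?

Fb

A fifth above B lands on the letter F.
A diminished fifth spans 6 semitones, so Bb moves to pitch class 4. On the letter F that is Fb.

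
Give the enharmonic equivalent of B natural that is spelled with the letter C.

Plain C sits 1 semitone above B, so on the letter C the same pitch needs a flat: Cb.

Cb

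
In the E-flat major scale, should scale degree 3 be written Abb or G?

Each scale degree takes a distinct letter name. Degree 3 of a scale on E must use the letter G.
G and Abb are enharmonically the same pitch, but only G uses the letter G, so it is the correct spelling here.

G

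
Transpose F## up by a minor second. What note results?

G#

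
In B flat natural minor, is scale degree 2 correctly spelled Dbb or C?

Each scale degree takes a distinct letter name. Degree 2 of a scale on B must use the letter C.
C and Dbb are enharmonically the same pitch, but only C uses the letter C, so it is the correct spelling here.

C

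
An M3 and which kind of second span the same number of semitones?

A major third spans 4 semitones.
A second spanning 4 semitones is doubly augmented (the major second is 2).

doubly augmented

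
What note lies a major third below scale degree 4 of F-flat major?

Gbb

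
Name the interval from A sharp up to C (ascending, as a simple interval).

diminished third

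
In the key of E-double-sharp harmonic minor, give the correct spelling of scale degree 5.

Degree 5 takes the letter 4 steps above E, which is B.
In harmonic minor, degree 5 sits 7 semitones above the tonic. E## + 7 semitones is pitch class 1, spelled on B as B##.

B##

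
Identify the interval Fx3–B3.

The letter names run F→B, a span of 3 letter steps, so the interval is some kind of fourth.
F## to B is 4 semitones. A perfect fourth is 5, so 4 makes it diminished.

diminished fourth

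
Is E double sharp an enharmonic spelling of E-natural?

No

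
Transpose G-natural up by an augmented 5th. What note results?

D#

A fifth above G lands on the letter D.
An augmented fifth spans 8 semitones, so G moves to pitch class 3. On the letter D that is D#.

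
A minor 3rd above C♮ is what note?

Eb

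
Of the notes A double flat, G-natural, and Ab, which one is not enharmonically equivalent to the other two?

Ab

In 12-tone equal temperament, enharmonic equivalents share a pitch class. Abb is pitch class 7; G is pitch class 7; Ab is pitch class 8.
Abb and G share pitch class 7, while Ab is pitch class 8.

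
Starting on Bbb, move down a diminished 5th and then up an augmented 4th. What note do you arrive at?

A

A diminished fifth down from Bbb is Eb (letter E, 6 semitones down).
An augmented fourth up from Eb is A (letter A, 6 semitones up).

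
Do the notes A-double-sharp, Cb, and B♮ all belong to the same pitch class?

Yes

A## = pitch class 11 and Cb = pitch class 11 and B = pitch class 11 — the same pitch class, so they are enharmonic equivalents.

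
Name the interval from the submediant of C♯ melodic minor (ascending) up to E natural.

diminished fifth

The submediant of C# melodic minor (ascending) is A#.
A# up to E: letters A→E make it a fifth; 6 semitones makes it diminished.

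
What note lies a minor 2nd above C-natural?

A second above C lands on the letter D.
A minor second spans 1 semitone, so C moves to pitch class 1. On the letter D that is Db.

Db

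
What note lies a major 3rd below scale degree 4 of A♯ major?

B

Scale degree 4 of A# major is D#.
A major third (4 semitones) below D# lands on the letter B, giving B.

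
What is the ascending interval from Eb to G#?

augmented third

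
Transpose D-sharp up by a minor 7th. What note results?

A seventh above D lands on the letter C.
A minor seventh spans 10 semitones, so D# moves to pitch class 1. On the letter C that is C#.

C#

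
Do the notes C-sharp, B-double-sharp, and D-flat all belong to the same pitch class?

Yes

C# is pitch class 1; B## is pitch class 1; Db is pitch class 1.
All spellings map to pitch class 1, so they are enharmonically equivalent.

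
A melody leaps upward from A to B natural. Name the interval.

The letter names run A→B, a span of 1 letter step, so the interval is some kind of second.
A to B is 2 semitones. A major second is 2, so 2 makes it major.

major second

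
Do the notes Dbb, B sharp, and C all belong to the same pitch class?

Dbb = pitch class 0 and B# = pitch class 0 and C = pitch class 0 — the same pitch class, so they are enharmonic equivalents.

Yes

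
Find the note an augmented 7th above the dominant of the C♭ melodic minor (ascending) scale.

F#

The dominant of Cb melodic minor (ascending) is Gb.
An augmented seventh (12 semitones) above Gb lands on the letter F, giving F#.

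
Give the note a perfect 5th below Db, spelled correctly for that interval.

Gb

A fifth below D lands on the letter G.
A perfect fifth spans 7 semitones, so Db moves to pitch class 6. On the letter G that is Gb.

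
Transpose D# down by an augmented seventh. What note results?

A seventh below D lands on the letter E.
An augmented seventh spans 12 semitones, so D# moves to pitch class 3. On the letter E that is Eb.

Eb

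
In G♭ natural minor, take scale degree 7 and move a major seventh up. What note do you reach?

Scale degree 7 of Gb natural minor is Fb.
A major seventh (11 semitones) above Fb lands on the letter E, giving Eb.

Eb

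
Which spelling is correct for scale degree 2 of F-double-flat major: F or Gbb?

Each scale degree takes a distinct letter name. Degree 2 of a scale on F must use the letter G.
Gbb and F are enharmonically the same pitch, but only Gbb uses the letter G, so it is the correct spelling here.

Gbb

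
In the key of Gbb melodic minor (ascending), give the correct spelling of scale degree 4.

Degree 4 takes the letter 3 steps above G, which is C.
In melodic minor (ascending), degree 4 sits 5 semitones above the tonic. Gbb + 5 semitones is pitch class 10, spelled on C as Cbb.

Cbb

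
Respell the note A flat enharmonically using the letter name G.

G#

Ab is pitch class 8. The letter G alone is pitch class 7.
To reach pitch class 8 from G requires an offset of +1 semitone, i.e. sharp: G#.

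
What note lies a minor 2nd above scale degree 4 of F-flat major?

Cbb

Scale degree 4 of Fb major is Bbb.
A minor second (1 semitone) above Bbb lands on the letter C, giving Cbb.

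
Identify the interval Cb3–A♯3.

doubly augmented sixth

Counting letters C–D–E–F–G–A gives a sixth.
Cb→A# = 11 semitones, 2 wider than the major sixth (9), so doubly augmented.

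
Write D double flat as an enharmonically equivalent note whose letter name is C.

Dbb is pitch class 0. The letter C alone is pitch class 0.
Pitch class 0 on C needs no accidental: C.

C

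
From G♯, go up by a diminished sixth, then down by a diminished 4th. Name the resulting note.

A diminished sixth up from G# is Eb (letter E, 7 semitones up).
A diminished fourth down from Eb is B (letter B, 4 semitones down).

B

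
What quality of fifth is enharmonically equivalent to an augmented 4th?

An augmented fourth spans 6 semitones.
A fifth spanning 6 semitones is diminished (the perfect fifth is 7).

diminished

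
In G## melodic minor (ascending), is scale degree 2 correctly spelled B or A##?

Each scale degree takes a distinct letter name. Degree 2 of a scale on G must use the letter A.
A## and B are enharmonically the same pitch, but only A## uses the letter A, so it is the correct spelling here.

A##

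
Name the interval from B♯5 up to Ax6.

major seventh

Counting letters B–C–D–E–F–G–A gives a seventh.
B#→A## = 11 semitones, exactly the major seventh.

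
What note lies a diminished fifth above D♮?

Ab

A fifth above D lands on the letter A.
A diminished fifth spans 6 semitones, so D moves to pitch class 8. On the letter A that is Ab.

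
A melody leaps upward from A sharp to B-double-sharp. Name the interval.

Counting letters A–B gives a second.
A#→B## = 3 semitones, 1 wider than the major second (2), so augmented.

augmented second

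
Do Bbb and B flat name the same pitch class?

No

Bbb is pitch class 9; Bb is pitch class 10.
The pitch classes differ (9 vs. 10), so they are not enharmonic equivalents.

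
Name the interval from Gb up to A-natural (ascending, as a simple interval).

augmented second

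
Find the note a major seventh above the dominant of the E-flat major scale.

The dominant of Eb major is Bb.
A major seventh (11 semitones) above Bb lands on the letter A, giving A.

A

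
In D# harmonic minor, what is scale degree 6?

The D# harmonic minor scale runs D# E# F# G# A# B C##.
Degree 6 is B.

B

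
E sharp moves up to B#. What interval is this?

perfect fifth

The letter names run E→B, a span of 4 letter steps, so the interval is some kind of fifth.
E# to B# is 7 semitones. A perfect fifth is 7, so 7 makes it perfect.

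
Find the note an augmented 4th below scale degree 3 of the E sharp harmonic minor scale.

D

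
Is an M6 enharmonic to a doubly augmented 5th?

A major sixth spans 9 semitones; a doubly augmented fifth spans 9.
They are enharmonically equivalent.

Yes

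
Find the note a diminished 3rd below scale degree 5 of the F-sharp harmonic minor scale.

Scale degree 5 of F# harmonic minor is C#.
A diminished third (2 semitones) below C# lands on the letter A, giving A##.

A##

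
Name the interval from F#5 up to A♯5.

major third

Counting letters F–G–A gives a third.
F#→A# = 4 semitones, exactly the major third.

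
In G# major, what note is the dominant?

Degree 5 takes the letter 4 steps above G, which is D.
In major, degree 5 sits 7 semitones above the tonic. G# + 7 semitones is pitch class 3, spelled on D as D#.

D#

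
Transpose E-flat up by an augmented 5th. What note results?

E up a perfect fifth is B, so the target letter is B.
From Eb, an augmented fifth is 8 semitones up: B.

B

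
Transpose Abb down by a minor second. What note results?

Gb

A second below A lands on the letter G.
A minor second spans 1 semitone, so Abb moves to pitch class 6. On the letter G that is Gb.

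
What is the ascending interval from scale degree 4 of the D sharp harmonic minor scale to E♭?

diminished sixth

Scale degree 4 of D# harmonic minor is G#.
G# up to Eb: letters G→E make it a sixth; 7 semitones makes it diminished.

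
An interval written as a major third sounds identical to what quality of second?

doubly augmented

A major third spans 4 semitones.
A second spanning 4 semitones is doubly augmented (the major second is 2).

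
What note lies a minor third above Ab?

Cb

A third above A lands on the letter C.
A minor third spans 3 semitones, so Ab moves to pitch class 11. On the letter C that is Cb.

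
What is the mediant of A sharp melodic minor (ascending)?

Degree 3 takes the letter 2 steps above A, which is C.
In melodic minor (ascending), degree 3 sits 3 semitones above the tonic. A# + 3 semitones is pitch class 1, spelled on C as C#.

C#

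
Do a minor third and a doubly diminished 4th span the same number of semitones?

Yes

A minor third spans 3 semitones; a doubly diminished fourth spans 3.
They are enharmonically equivalent.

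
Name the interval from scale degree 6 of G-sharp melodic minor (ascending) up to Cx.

Scale degree 6 of G# melodic minor (ascending) is E#.
E# up to C##: letters E→C make it a sixth; 9 semitones makes it major.

major sixth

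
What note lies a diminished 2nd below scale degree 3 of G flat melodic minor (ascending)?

A

Scale degree 3 of Gb melodic minor (ascending) is Bbb.
A diminished second (0 semitones) below Bbb lands on the letter A, giving A.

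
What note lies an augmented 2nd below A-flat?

A down a major second is G, so the target letter is G.
From Ab, an augmented second is 3 semitones down: Gbb.

Gbb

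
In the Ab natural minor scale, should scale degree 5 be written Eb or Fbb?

Eb

Each scale degree takes a distinct letter name. Degree 5 of a scale on A must use the letter E.
Eb and Fbb are enharmonically the same pitch, but only Eb uses the letter E, so it is the correct spelling here.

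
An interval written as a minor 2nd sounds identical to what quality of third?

doubly diminished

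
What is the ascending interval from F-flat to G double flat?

Counting letters F–G gives a second.
Fb→Gbb = 1 semitone, 1 narrower than the major second (2), so minor.

minor second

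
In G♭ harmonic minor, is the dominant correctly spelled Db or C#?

Db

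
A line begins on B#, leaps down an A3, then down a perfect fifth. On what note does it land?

C

An augmented third down from B# is G (letter G, 5 semitones down).
A perfect fifth down from G is C (letter C, 7 semitones down).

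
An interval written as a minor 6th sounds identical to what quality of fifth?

augmented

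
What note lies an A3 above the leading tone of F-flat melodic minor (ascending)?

G#

The leading tone of Fb melodic minor (ascending) is Eb.
An augmented third (5 semitones) above Eb lands on the letter G, giving G#.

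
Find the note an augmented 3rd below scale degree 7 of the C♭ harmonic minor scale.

Gbb

Scale degree 7 of Cb harmonic minor is Bb.
An augmented third (5 semitones) below Bb lands on the letter G, giving Gbb.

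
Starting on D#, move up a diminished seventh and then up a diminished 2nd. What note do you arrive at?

Dbb

A diminished seventh up from D# is C (letter C, 9 semitones up).
A diminished second up from C is Dbb (letter D, 0 semitones up).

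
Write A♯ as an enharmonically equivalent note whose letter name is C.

Cbb

Plain C sits 2 semitones above A#, so on the letter C the same pitch needs a double flat: Cbb.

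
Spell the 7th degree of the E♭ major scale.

The Eb major scale runs Eb F G Ab Bb C D.
Degree 7 is D.

D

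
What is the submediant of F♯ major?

D#

The F# major scale runs F# G# A# B C# D# E#.
Degree 6 is D#.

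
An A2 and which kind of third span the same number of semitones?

minor

An augmented second spans 3 semitones.
A third spanning 3 semitones is minor (the major third is 4).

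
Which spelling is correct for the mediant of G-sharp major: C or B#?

B#

Each scale degree takes a distinct letter name. Degree 3 of a scale on G must use the letter B.
B# and C are enharmonically the same pitch, but only B# uses the letter B, so it is the correct spelling here.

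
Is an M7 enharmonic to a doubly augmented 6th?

Yes

A major seventh spans 11 semitones; a doubly augmented sixth spans 11.
They are enharmonically equivalent.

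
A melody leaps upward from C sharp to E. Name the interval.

The letter names run C→E, a span of 2 letter steps, so the interval is some kind of third.
C# to E is 3 semitones. A major third is 4, so 3 makes it minor.

minor third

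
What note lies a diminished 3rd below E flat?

A third below E lands on the letter C.
A diminished third spans 2 semitones, so Eb moves to pitch class 1. On the letter C that is C#.

C#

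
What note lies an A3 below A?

A third below A lands on the letter F.
An augmented third spans 5 semitones, so A moves to pitch class 4. On the letter F that is Fb.

Fb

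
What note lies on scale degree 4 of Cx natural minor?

Degree 4 takes the letter 3 steps above C, which is F.
In natural minor, degree 4 sits 5 semitones above the tonic. C## + 5 semitones is pitch class 7, spelled on F as F##.

F##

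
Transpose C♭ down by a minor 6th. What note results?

C down a major sixth is Eb, so the target letter is E.
From Cb, a minor sixth is 8 semitones down: Eb.

Eb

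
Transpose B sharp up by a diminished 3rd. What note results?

B up a major third is D#, so the target letter is D.
From B#, a diminished third is 2 semitones up: D.

D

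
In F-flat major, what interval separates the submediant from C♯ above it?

augmented seventh

The submediant of Fb major is Db.
Db up to C#: letters D→C make it a seventh; 12 semitones makes it augmented.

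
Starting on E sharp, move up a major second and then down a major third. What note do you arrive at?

D#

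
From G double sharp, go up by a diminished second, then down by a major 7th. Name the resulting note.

A diminished second up from G## is A (letter A, 0 semitones up).
A major seventh down from A is Bb (letter B, 11 semitones down).

Bb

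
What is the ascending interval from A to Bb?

minor second

Counting letters A–B gives a second.
A→Bb = 1 semitone, 1 narrower than the major second (2), so minor.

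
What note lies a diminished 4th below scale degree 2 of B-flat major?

Scale degree 2 of Bb major is C.
A diminished fourth (4 semitones) below C lands on the letter G, giving G#.

G#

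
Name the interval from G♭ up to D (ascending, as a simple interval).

augmented fifth

The letter names run G→D, a span of 4 letter steps, so the interval is some kind of fifth.
Gb to D is 8 semitones. A perfect fifth is 7, so 8 makes it augmented.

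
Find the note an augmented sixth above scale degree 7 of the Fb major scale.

C#

Scale degree 7 of Fb major is Eb.
An augmented sixth (10 semitones) above Eb lands on the letter C, giving C#.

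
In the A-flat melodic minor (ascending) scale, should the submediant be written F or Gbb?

Each scale degree takes a distinct letter name. Degree 6 of a scale on A must use the letter F.
F and Gbb are enharmonically the same pitch, but only F uses the letter F, so it is the correct spelling here.

F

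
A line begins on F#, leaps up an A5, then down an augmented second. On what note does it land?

An augmented fifth up from F# is C## (letter C, 8 semitones up).
An augmented second down from C## is B (letter B, 3 semitones down).

B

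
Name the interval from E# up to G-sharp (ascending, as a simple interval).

minor third

The letter names run E→G, a span of 2 letter steps, so the interval is some kind of third.
E# to G# is 3 semitones. A major third is 4, so 3 makes it minor.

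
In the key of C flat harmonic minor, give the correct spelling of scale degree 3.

Degree 3 takes the letter 2 steps above C, which is E.
In harmonic minor, degree 3 sits 3 semitones above the tonic. Cb + 3 semitones is pitch class 2, spelled on E as Ebb.

Ebb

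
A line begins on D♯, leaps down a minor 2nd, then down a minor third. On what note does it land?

A##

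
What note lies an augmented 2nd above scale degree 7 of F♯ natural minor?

F##

Scale degree 7 of F# natural minor is E.
An augmented second (3 semitones) above E lands on the letter F, giving F##.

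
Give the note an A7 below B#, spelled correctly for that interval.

C

B down a major seventh is C, so the target letter is C.
From B#, an augmented seventh is 12 semitones down: C.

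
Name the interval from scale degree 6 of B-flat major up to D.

Scale degree 6 of Bb major is G.
G up to D: letters G→D make it a fifth; 7 semitones makes it perfect.

perfect fifth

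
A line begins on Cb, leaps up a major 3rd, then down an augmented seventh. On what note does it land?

A major third up from Cb is Eb (letter E, 4 semitones up).
An augmented seventh down from Eb is Fbb (letter F, 12 semitones down).

Fbb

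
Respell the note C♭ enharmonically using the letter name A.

Plain A sits 2 semitones below Cb, so on the letter A the same pitch needs a double sharp: A##.

A##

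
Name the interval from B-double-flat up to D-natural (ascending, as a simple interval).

The letter names run B→D, a span of 2 letter steps, so the interval is some kind of third.
Bbb to D is 5 semitones. A major third is 4, so 5 makes it augmented.

augmented third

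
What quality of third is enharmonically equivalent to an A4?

doubly augmented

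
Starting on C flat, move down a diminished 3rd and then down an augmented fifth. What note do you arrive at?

A diminished third down from Cb is A (letter A, 2 semitones down).
An augmented fifth down from A is Db (letter D, 8 semitones down).

Db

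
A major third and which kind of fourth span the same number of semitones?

A major third spans 4 semitones.
A fourth spanning 4 semitones is diminished (the perfect fourth is 5).

diminished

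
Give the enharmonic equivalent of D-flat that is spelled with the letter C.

C#

Db is pitch class 1. The letter C alone is pitch class 0.
To reach pitch class 1 from C requires an offset of +1 semitone, i.e. sharp: C#.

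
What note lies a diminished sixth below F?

A#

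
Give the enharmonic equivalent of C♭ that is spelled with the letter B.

Cb is pitch class 11. The letter B alone is pitch class 11.
Pitch class 11 on B needs no accidental: B.

B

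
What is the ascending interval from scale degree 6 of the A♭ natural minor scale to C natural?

augmented fifth

Scale degree 6 of Ab natural minor is Fb.
Fb up to C: letters F→C make it a fifth; 8 semitones makes it augmented.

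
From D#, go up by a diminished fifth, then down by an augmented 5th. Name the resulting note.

Db

A diminished fifth up from D# is A (letter A, 6 semitones up).
An augmented fifth down from A is Db (letter D, 8 semitones down).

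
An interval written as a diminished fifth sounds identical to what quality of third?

A diminished fifth spans 6 semitones.
A third spanning 6 semitones is doubly augmented (the major third is 4).

doubly augmented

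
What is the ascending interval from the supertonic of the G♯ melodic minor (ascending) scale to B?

minor second

The supertonic of G# melodic minor (ascending) is A#.
A# up to B: letters A→B make it a second; 1 semitone makes it minor.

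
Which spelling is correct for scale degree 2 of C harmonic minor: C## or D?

D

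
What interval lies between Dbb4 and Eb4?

augmented second

Counting letters D–E gives a second.
Dbb→Eb = 3 semitones, 1 wider than the major second (2), so augmented.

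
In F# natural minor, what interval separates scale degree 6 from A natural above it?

perfect fifth

Scale degree 6 of F# natural minor is D.
D up to A: letters D→A make it a fifth; 7 semitones makes it perfect.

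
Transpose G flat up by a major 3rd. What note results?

G up a major third is B, so the target letter is B.
From Gb, a major third is 4 semitones up: Bb.

Bb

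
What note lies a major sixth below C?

Eb

A sixth below C lands on the letter E.
A major sixth spans 9 semitones, so C moves to pitch class 3. On the letter E that is Eb.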